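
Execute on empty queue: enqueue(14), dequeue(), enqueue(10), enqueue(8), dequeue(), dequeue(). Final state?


enqueue(14) -> [14]
dequeue() returns 14 -> []
enqueue(10) -> [10]
enqueue(8) -> [10, 8]
dequeue() returns 10 -> [8]
dequeue() returns 8 -> []
Final queue (front to back): []


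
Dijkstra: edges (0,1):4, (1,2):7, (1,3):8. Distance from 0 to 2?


Dijkstra from 0:
Distances: {0: 0, 1: 4, 2: 11, 3: 12}
Shortest distance to 2 = 11, path = [0, 1, 2]


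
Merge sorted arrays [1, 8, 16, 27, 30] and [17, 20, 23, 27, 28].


Compare heads, take smaller each step.
Merged: [1, 8, 16, 17, 20, 23, 27, 27, 28, 30]


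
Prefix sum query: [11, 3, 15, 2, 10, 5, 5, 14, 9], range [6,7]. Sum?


Prefix sums: [0, 11, 14, 29, 31, 41, 46, 51, 65, 74]
Sum[6..7] = prefix[8] - prefix[6] = 65 - 46 = 19


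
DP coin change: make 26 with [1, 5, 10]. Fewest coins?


dp[0]=0; dp[i]=1+min(dp[i-c] for c in coins)
...dp[21]=3, dp[22]=4, dp[23]=5, dp[24]=6, dp[25]=3, dp[26]=4
Minimum coins for 26 = 4


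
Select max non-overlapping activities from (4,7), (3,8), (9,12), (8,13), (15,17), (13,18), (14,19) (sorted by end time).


Greedy: pick earliest-ending, then skip overlaps.
Selected (3 activities): [(4, 7), (9, 12), (15, 17)]


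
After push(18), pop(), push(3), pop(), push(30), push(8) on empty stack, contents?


push(18) -> [18]
pop() returns 18 -> []
push(3) -> [3]
pop() returns 3 -> []
push(30) -> [30]
push(8) -> [30, 8]
Final stack (bottom to top): [30, 8]


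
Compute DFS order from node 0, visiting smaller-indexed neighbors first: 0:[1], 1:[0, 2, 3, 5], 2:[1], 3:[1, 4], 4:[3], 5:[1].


DFS stack-based: start with [0]
Visit order: [0, 1, 2, 3, 4, 5]


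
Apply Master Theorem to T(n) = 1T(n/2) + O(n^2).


a=1, b=2, c=2. log_2(1)=0 < c=2. Case 3: O(n^c) = O(n^2)
Complexity: O(n^2)


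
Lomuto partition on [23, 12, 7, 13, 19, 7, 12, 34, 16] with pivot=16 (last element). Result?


Elements <= 16 go left of pivot.
Result: [12, 7, 13, 7, 12, 16, 19, 34, 23], pivot at index 5


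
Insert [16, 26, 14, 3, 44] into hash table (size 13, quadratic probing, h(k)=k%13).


Insertions: 16->slot 3; 26->slot 0; 14->slot 1; 3->slot 4; 44->slot 5
Table: [26, 14, None, 16, 3, 44, None, None, None, None, None, None, None]


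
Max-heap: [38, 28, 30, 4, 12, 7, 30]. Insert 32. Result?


Append 32: [38, 28, 30, 4, 12, 7, 30, 32]
Bubble up: swap idx 7(32) with idx 3(4); swap idx 3(32) with idx 1(28)
Result: [38, 32, 30, 28, 12, 7, 30, 4]


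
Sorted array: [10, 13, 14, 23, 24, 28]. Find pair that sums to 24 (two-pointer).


Two pointers: lo=0, hi=5
Found pair: (10, 14) summing to 24


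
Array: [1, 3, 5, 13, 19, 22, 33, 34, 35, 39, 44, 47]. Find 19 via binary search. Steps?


Search for 19:
[0,11] mid=5 arr[5]=22
[0,4] mid=2 arr[2]=5
[3,4] mid=3 arr[3]=13
[4,4] mid=4 arr[4]=19
Total: 4 comparisons


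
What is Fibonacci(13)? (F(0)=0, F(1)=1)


F(n)=F(n-1)+F(n-2)
...F(11)=89, F(12)=144, F(13)=233


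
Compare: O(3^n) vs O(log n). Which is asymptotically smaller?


logarithmic grows slower than exponential (base 3)
O(log n) is asymptotically smaller; O(3^n) grows faster


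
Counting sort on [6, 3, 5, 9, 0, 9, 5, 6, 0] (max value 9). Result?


Count array: [2, 0, 0, 1, 0, 2, 2, 0, 0, 2]
Reconstruct: [0, 0, 3, 5, 5, 6, 6, 9, 9]


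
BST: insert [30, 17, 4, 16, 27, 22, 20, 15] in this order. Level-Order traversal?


Root = 30; build tree by BST insertion.
Level-Order traversal: [30, 17, 4, 27, 16, 22, 15, 20]


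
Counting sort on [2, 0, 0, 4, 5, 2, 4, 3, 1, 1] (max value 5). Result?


Count array: [2, 2, 2, 1, 2, 1]
Reconstruct: [0, 0, 1, 1, 2, 2, 3, 4, 4, 5]


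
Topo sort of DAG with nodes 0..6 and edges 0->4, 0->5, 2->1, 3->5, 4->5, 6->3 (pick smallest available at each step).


Kahn's algorithm, process smallest node first
Order: [0, 2, 1, 4, 6, 3, 5]


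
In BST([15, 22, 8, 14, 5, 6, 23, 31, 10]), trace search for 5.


BST root = 15
Search for 5: compare at each node
Path: [15, 8, 5]


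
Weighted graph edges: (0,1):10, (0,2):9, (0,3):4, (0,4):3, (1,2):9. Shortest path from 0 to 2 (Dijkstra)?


Dijkstra from 0:
Distances: {0: 0, 1: 10, 2: 9, 3: 4, 4: 3}
Shortest distance to 2 = 9, path = [0, 2]


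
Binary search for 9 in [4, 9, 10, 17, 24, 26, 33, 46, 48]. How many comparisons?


Search for 9:
[0,8] mid=4 arr[4]=24
[0,3] mid=1 arr[1]=9
Total: 2 comparisons


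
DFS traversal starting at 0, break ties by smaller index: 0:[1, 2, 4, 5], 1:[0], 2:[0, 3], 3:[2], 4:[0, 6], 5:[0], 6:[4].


DFS stack-based: start with [0]
Visit order: [0, 1, 2, 3, 4, 6, 5]


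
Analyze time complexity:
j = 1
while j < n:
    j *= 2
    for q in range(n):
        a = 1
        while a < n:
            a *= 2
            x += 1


Per nesting level: O(log n) * O(n) * O(log n) = O(n (log n)^2)
Complexity: O(n (log n)^2)


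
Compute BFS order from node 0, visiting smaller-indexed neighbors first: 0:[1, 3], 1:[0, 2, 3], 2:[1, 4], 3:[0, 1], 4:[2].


BFS queue: start with [0]
Visit order: [0, 1, 3, 2, 4]


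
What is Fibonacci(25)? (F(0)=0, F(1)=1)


F(n)=F(n-1)+F(n-2)
...F(23)=28657, F(24)=46368, F(25)=75025


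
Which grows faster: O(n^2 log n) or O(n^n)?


n^2 log n grows slower than n^n
O(n^2 log n) is asymptotically smaller; O(n^n) grows faster


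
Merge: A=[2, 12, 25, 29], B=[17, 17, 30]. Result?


Compare heads, take smaller each step.
Merged: [2, 12, 17, 17, 25, 29, 30]


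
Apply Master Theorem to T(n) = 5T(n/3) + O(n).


a=5, b=3, c=1. log_3(5)=1.465 > c=1. Case 1: O(n^log_b(a)) = O(n^1.465)
Complexity: O(n^1.465)


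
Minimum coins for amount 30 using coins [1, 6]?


dp[0]=0; dp[i]=1+min(dp[i-c] for c in coins)
...dp[25]=5, dp[26]=6, dp[27]=7, dp[28]=8, dp[29]=9, dp[30]=5
Minimum coins for 30 = 5


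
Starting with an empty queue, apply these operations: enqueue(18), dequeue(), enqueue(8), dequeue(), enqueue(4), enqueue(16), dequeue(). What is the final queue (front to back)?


enqueue(18) -> [18]
dequeue() returns 18 -> []
enqueue(8) -> [8]
dequeue() returns 8 -> []
enqueue(4) -> [4]
enqueue(16) -> [4, 16]
dequeue() returns 4 -> [16]
Final queue (front to back): [16]


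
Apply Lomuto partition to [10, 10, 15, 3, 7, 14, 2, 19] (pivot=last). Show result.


Elements <= 19 go left of pivot.
Result: [10, 10, 15, 3, 7, 14, 2, 19], pivot at index 7


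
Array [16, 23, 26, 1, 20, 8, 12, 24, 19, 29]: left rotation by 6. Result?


Left rotate by 6: [12, 24, 19, 29, 16, 23, 26, 1, 20, 8]


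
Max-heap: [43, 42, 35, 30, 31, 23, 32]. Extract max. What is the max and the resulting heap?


Max = 43
Replace root with last, heapify down
Resulting heap: [42, 32, 35, 30, 31, 23]


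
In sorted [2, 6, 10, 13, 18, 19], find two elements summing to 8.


Two pointers: lo=0, hi=5
Found pair: (2, 6) summing to 8


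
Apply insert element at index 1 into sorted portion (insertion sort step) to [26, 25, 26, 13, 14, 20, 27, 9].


After one pass: [25, 26, 26, 13, 14, 20, 27, 9]


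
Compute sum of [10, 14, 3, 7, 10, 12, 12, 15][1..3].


Prefix sums: [0, 10, 24, 27, 34, 44, 56, 68, 83]
Sum[1..3] = prefix[4] - prefix[1] = 34 - 10 = 24


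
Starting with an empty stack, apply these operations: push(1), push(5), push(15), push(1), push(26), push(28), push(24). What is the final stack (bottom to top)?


push(1) -> [1]
push(5) -> [1, 5]
push(15) -> [1, 5, 15]
push(1) -> [1, 5, 15, 1]
push(26) -> [1, 5, 15, 1, 26]
push(28) -> [1, 5, 15, 1, 26, 28]
push(24) -> [1, 5, 15, 1, 26, 28, 24]
Final stack (bottom to top): [1, 5, 15, 1, 26, 28, 24]


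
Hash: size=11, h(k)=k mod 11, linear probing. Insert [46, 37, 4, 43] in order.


Insertions: 46->slot 2; 37->slot 4; 4->slot 5; 43->slot 10
Table: [None, None, 46, None, 37, 4, None, None, None, None, 43]


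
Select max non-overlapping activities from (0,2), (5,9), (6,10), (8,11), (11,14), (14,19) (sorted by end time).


Greedy: pick earliest-ending, then skip overlaps.
Selected (4 activities): [(0, 2), (5, 9), (11, 14), (14, 19)]


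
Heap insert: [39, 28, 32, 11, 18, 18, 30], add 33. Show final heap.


Append 33: [39, 28, 32, 11, 18, 18, 30, 33]
Bubble up: swap idx 7(33) with idx 3(11); swap idx 3(33) with idx 1(28)
Result: [39, 33, 32, 28, 18, 18, 30, 11]


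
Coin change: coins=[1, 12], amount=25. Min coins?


dp[0]=0; dp[i]=1+min(dp[i-c] for c in coins)
...dp[20]=9, dp[21]=10, dp[22]=11, dp[23]=12, dp[24]=2, dp[25]=3
Minimum coins for 25 = 3


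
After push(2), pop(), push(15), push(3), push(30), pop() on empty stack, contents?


push(2) -> [2]
pop() returns 2 -> []
push(15) -> [15]
push(3) -> [15, 3]
push(30) -> [15, 3, 30]
pop() returns 30 -> [15, 3]
Final stack (bottom to top): [15, 3]


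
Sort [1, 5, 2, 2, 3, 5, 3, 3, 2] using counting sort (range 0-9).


Count array: [0, 1, 3, 3, 0, 2, 0, 0, 0, 0]
Reconstruct: [1, 2, 2, 2, 3, 3, 3, 5, 5]


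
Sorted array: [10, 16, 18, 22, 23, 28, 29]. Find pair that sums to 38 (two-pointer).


Two pointers: lo=0, hi=6
Found pair: (10, 28) summing to 38


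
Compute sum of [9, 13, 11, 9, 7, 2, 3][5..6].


Prefix sums: [0, 9, 22, 33, 42, 49, 51, 54]
Sum[5..6] = prefix[7] - prefix[5] = 54 - 49 = 5


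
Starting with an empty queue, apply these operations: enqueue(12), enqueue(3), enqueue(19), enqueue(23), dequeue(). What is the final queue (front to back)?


enqueue(12) -> [12]
enqueue(3) -> [12, 3]
enqueue(19) -> [12, 3, 19]
enqueue(23) -> [12, 3, 19, 23]
dequeue() returns 12 -> [3, 19, 23]
Final queue (front to back): [3, 19, 23]


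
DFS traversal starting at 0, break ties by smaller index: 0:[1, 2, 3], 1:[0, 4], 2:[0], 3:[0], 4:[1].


DFS stack-based: start with [0]
Visit order: [0, 1, 4, 2, 3]


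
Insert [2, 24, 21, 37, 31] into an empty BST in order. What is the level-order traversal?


Root = 2; build tree by BST insertion.
Level-Order traversal: [2, 24, 21, 37, 31]


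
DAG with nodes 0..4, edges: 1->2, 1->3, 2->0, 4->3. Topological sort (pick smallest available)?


Kahn's algorithm, process smallest node first
Order: [1, 2, 0, 4, 3]


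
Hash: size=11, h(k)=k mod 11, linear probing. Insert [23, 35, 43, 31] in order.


Insertions: 23->slot 1; 35->slot 2; 43->slot 10; 31->slot 9
Table: [None, 23, 35, None, None, None, None, None, None, 31, 43]


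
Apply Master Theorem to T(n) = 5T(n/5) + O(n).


a=5, b=5, c=1. log_5(5)=1 = c=1. Case 2: O(n^c log n) = O(n log n)
Complexity: O(n log n)


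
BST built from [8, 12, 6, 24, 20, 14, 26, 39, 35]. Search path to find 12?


BST root = 8
Search for 12: compare at each node
Path: [8, 12]


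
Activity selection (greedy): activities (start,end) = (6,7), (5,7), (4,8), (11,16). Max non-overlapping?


Greedy: pick earliest-ending, then skip overlaps.
Selected (2 activities): [(6, 7), (11, 16)]


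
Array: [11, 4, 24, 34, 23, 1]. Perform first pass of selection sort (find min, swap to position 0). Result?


After one pass: [1, 4, 24, 34, 23, 11]


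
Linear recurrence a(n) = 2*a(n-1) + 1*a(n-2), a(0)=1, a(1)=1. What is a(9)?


Build bottom-up:
...a(7)=239, a(8)=577, a(9)=2*577+1*239=1393


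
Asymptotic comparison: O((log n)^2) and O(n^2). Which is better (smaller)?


polylogarithmic grows slower than quadratic
O((log n)^2) is asymptotically smaller; O(n^2) grows faster


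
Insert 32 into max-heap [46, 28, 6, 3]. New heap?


Append 32: [46, 28, 6, 3, 32]
Bubble up: swap idx 4(32) with idx 1(28)
Result: [46, 32, 6, 3, 28]


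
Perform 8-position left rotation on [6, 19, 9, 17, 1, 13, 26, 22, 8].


Left rotate by 8: [8, 6, 19, 9, 17, 1, 13, 26, 22]


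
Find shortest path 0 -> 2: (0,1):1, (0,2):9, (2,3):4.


Dijkstra from 0:
Distances: {0: 0, 1: 1, 2: 9, 3: 13}
Shortest distance to 2 = 9, path = [0, 2]


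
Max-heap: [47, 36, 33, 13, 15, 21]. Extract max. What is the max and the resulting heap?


Max = 47
Replace root with last, heapify down
Resulting heap: [36, 21, 33, 13, 15]


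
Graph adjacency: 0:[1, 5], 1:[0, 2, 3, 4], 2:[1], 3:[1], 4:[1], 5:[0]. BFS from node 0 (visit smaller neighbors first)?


BFS queue: start with [0]
Visit order: [0, 1, 5, 2, 3, 4]


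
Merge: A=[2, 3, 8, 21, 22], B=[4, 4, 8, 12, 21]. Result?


Compare heads, take smaller each step.
Merged: [2, 3, 4, 4, 8, 8, 12, 21, 21, 22]


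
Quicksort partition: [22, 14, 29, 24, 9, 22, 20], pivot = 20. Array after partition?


Elements <= 20 go left of pivot.
Result: [14, 9, 20, 24, 22, 22, 29], pivot at index 2


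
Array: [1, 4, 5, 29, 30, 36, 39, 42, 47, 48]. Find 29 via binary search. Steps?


Search for 29:
[0,9] mid=4 arr[4]=30
[0,3] mid=1 arr[1]=4
[2,3] mid=2 arr[2]=5
[3,3] mid=3 arr[3]=29
Total: 4 comparisons


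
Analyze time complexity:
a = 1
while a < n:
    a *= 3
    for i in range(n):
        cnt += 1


Per nesting level: O(log n) * O(n) = O(n log n)
Complexity: O(n log n)


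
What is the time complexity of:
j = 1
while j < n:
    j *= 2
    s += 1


Per nesting level: O(log n) = O(log n)
Complexity: O(log n)


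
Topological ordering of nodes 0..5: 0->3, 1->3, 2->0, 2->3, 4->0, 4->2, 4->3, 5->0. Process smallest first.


Kahn's algorithm, process smallest node first
Order: [1, 4, 2, 5, 0, 3]


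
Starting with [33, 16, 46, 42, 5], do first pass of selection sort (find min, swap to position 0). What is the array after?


After one pass: [5, 16, 46, 42, 33]


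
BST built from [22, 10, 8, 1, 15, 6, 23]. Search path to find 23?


BST root = 22
Search for 23: compare at each node
Path: [22, 23]


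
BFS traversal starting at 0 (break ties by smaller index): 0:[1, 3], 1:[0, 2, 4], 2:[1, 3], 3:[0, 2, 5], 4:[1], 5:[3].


BFS queue: start with [0]
Visit order: [0, 1, 3, 2, 4, 5]


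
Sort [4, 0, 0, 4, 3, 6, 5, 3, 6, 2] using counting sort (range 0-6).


Count array: [2, 0, 1, 2, 2, 1, 2]
Reconstruct: [0, 0, 2, 3, 3, 4, 4, 5, 6, 6]


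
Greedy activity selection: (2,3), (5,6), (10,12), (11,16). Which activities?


Greedy: pick earliest-ending, then skip overlaps.
Selected (3 activities): [(2, 3), (5, 6), (10, 12)]


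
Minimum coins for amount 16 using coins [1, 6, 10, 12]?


dp[0]=0; dp[i]=1+min(dp[i-c] for c in coins)
...dp[11]=2, dp[12]=1, dp[13]=2, dp[14]=3, dp[15]=4, dp[16]=2
Minimum coins for 16 = 2


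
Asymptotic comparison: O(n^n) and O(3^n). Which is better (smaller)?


exponential (base 3) grows slower than n^n
O(3^n) is asymptotically smaller; O(n^n) grows faster


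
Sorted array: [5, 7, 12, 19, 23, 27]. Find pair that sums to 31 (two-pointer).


Two pointers: lo=0, hi=5
Found pair: (12, 19) summing to 31


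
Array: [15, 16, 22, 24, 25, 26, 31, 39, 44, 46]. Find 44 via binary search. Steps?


Search for 44:
[0,9] mid=4 arr[4]=25
[5,9] mid=7 arr[7]=39
[8,9] mid=8 arr[8]=44
Total: 3 comparisons


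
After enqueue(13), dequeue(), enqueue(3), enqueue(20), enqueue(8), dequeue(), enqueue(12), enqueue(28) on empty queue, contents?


enqueue(13) -> [13]
dequeue() returns 13 -> []
enqueue(3) -> [3]
enqueue(20) -> [3, 20]
enqueue(8) -> [3, 20, 8]
dequeue() returns 3 -> [20, 8]
enqueue(12) -> [20, 8, 12]
enqueue(28) -> [20, 8, 12, 28]
Final queue (front to back): [20, 8, 12, 28]


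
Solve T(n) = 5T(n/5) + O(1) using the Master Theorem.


a=5, b=5, c=0. log_5(5)=1 > c=0. Case 1: O(n^log_b(a)) = O(n)
Complexity: O(n)


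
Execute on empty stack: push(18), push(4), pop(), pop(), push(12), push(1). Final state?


push(18) -> [18]
push(4) -> [18, 4]
pop() returns 4 -> [18]
pop() returns 18 -> []
push(12) -> [12]
push(1) -> [12, 1]
Final stack (bottom to top): [12, 1]


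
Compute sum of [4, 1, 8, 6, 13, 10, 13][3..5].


Prefix sums: [0, 4, 5, 13, 19, 32, 42, 55]
Sum[3..5] = prefix[6] - prefix[3] = 42 - 13 = 29


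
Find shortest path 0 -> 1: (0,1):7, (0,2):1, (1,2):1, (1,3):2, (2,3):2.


Dijkstra from 0:
Distances: {0: 0, 1: 2, 2: 1, 3: 3}
Shortest distance to 1 = 2, path = [0, 2, 1]


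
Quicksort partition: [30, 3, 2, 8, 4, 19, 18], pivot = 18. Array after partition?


Elements <= 18 go left of pivot.
Result: [3, 2, 8, 4, 18, 19, 30], pivot at index 4


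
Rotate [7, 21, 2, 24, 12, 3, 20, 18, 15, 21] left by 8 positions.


Left rotate by 8: [15, 21, 7, 21, 2, 24, 12, 3, 20, 18]


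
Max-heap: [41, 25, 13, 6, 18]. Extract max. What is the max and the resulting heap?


Max = 41
Replace root with last, heapify down
Resulting heap: [25, 18, 13, 6]


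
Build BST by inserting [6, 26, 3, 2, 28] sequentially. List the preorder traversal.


Root = 6; build tree by BST insertion.
Preorder traversal: [6, 3, 2, 26, 28]


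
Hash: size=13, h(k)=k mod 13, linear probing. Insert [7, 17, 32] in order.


Insertions: 7->slot 7; 17->slot 4; 32->slot 6
Table: [None, None, None, None, 17, None, 32, 7, None, None, None, None, None]


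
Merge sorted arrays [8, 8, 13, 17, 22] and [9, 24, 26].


Compare heads, take smaller each step.
Merged: [8, 8, 9, 13, 17, 22, 24, 26]


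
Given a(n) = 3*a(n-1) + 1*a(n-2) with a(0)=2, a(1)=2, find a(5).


Build bottom-up:
...a(3)=26, a(4)=86, a(5)=3*86+1*26=284


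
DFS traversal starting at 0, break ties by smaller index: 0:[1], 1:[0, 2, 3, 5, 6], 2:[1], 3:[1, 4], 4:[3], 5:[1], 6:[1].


DFS stack-based: start with [0]
Visit order: [0, 1, 2, 3, 4, 5, 6]


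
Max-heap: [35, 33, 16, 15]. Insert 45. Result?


Append 45: [35, 33, 16, 15, 45]
Bubble up: swap idx 4(45) with idx 1(33); swap idx 1(45) with idx 0(35)
Result: [45, 35, 16, 15, 33]


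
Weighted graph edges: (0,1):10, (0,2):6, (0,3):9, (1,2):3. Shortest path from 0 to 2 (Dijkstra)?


Dijkstra from 0:
Distances: {0: 0, 1: 9, 2: 6, 3: 9}
Shortest distance to 2 = 6, path = [0, 2]


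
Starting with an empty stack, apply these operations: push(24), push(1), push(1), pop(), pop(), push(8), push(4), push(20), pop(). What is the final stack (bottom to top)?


push(24) -> [24]
push(1) -> [24, 1]
push(1) -> [24, 1, 1]
pop() returns 1 -> [24, 1]
pop() returns 1 -> [24]
push(8) -> [24, 8]
push(4) -> [24, 8, 4]
push(20) -> [24, 8, 4, 20]
pop() returns 20 -> [24, 8, 4]
Final stack (bottom to top): [24, 8, 4]


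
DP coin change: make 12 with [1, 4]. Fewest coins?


dp[0]=0; dp[i]=1+min(dp[i-c] for c in coins)
...dp[7]=4, dp[8]=2, dp[9]=3, dp[10]=4, dp[11]=5, dp[12]=3
Minimum coins for 12 = 3


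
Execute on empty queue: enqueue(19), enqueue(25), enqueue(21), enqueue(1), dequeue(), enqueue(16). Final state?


enqueue(19) -> [19]
enqueue(25) -> [19, 25]
enqueue(21) -> [19, 25, 21]
enqueue(1) -> [19, 25, 21, 1]
dequeue() returns 19 -> [25, 21, 1]
enqueue(16) -> [25, 21, 1, 16]
Final queue (front to back): [25, 21, 1, 16]


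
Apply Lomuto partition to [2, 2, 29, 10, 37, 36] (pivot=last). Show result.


Elements <= 36 go left of pivot.
Result: [2, 2, 29, 10, 36, 37], pivot at index 4


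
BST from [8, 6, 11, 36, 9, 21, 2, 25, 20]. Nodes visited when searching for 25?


BST root = 8
Search for 25: compare at each node
Path: [8, 11, 36, 21, 25]


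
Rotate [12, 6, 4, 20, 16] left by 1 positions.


Left rotate by 1: [6, 4, 20, 16, 12]


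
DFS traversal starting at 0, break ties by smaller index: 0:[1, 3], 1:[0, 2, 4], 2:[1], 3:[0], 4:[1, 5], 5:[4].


DFS stack-based: start with [0]
Visit order: [0, 1, 2, 4, 5, 3]


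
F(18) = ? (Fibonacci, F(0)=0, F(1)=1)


F(n)=F(n-1)+F(n-2)
...F(16)=987, F(17)=1597, F(18)=2584


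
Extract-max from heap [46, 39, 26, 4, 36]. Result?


Max = 46
Replace root with last, heapify down
Resulting heap: [39, 36, 26, 4]


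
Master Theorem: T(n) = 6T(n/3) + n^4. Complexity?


a=6, b=3, c=4. log_3(6)=1.631 < c=4. Case 3: O(n^c) = O(n^4)
Complexity: O(n^4)


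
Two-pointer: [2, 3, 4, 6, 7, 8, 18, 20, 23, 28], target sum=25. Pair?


Two pointers: lo=0, hi=9
Found pair: (2, 23) summing to 25


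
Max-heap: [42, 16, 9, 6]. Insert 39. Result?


Append 39: [42, 16, 9, 6, 39]
Bubble up: swap idx 4(39) with idx 1(16)
Result: [42, 39, 9, 6, 16]


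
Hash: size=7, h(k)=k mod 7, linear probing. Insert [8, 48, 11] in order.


Insertions: 8->slot 1; 48->slot 6; 11->slot 4
Table: [None, 8, None, None, 11, None, 48]


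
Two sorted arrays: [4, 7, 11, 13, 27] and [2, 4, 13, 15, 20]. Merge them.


Compare heads, take smaller each step.
Merged: [2, 4, 4, 7, 11, 13, 13, 15, 20, 27]


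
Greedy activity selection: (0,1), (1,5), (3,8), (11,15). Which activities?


Greedy: pick earliest-ending, then skip overlaps.
Selected (3 activities): [(0, 1), (1, 5), (11, 15)]


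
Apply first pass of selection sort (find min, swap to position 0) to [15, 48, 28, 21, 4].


After one pass: [4, 48, 28, 21, 15]


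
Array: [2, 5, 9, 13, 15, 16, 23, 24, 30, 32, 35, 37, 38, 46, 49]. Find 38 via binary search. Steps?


Search for 38:
[0,14] mid=7 arr[7]=24
[8,14] mid=11 arr[11]=37
[12,14] mid=13 arr[13]=46
[12,12] mid=12 arr[12]=38
Total: 4 comparisons


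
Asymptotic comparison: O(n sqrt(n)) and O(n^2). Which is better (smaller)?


n^1.5 grows slower than quadratic
O(n sqrt(n)) is asymptotically smaller; O(n^2) grows faster


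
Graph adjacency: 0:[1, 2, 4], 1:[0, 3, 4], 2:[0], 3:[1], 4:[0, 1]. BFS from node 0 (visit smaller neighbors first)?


BFS queue: start with [0]
Visit order: [0, 1, 2, 4, 3]


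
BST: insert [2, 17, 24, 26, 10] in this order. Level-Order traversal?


Root = 2; build tree by BST insertion.
Level-Order traversal: [2, 17, 10, 24, 26]


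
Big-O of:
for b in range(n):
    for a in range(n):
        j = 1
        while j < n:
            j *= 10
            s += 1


Per nesting level: O(n) * O(n) * O(log n) = O(n^2 log n)
Complexity: O(n^2 log n)


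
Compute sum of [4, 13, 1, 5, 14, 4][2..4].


Prefix sums: [0, 4, 17, 18, 23, 37, 41]
Sum[2..4] = prefix[5] - prefix[2] = 37 - 17 = 20


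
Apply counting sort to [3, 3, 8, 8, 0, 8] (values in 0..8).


Count array: [1, 0, 0, 2, 0, 0, 0, 0, 3]
Reconstruct: [0, 3, 3, 8, 8, 8]


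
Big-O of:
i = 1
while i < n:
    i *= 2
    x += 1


Per nesting level: O(log n) = O(log n)
Complexity: O(log n)


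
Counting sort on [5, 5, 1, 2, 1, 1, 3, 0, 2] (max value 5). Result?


Count array: [1, 3, 2, 1, 0, 2]
Reconstruct: [0, 1, 1, 1, 2, 2, 3, 5, 5]


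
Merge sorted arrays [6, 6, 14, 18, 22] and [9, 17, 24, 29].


Compare heads, take smaller each step.
Merged: [6, 6, 9, 14, 17, 18, 22, 24, 29]


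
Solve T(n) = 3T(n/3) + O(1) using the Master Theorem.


a=3, b=3, c=0. log_3(3)=1 > c=0. Case 1: O(n^log_b(a)) = O(n)
Complexity: O(n)


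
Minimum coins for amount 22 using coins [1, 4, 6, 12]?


dp[0]=0; dp[i]=1+min(dp[i-c] for c in coins)
...dp[17]=3, dp[18]=2, dp[19]=3, dp[20]=3, dp[21]=4, dp[22]=3
Minimum coins for 22 = 3


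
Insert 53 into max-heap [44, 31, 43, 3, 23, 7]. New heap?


Append 53: [44, 31, 43, 3, 23, 7, 53]
Bubble up: swap idx 6(53) with idx 2(43); swap idx 2(53) with idx 0(44)
Result: [53, 31, 44, 3, 23, 7, 43]


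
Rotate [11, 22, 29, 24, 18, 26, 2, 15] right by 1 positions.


Right rotate by 1: [15, 11, 22, 29, 24, 18, 26, 2]


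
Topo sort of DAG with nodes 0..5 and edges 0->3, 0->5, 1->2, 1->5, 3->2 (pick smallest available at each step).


Kahn's algorithm, process smallest node first
Order: [0, 1, 3, 2, 4, 5]


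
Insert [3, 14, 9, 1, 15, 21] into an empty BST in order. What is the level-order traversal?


Root = 3; build tree by BST insertion.
Level-Order traversal: [3, 1, 14, 9, 15, 21]


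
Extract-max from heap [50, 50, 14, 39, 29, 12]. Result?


Max = 50
Replace root with last, heapify down
Resulting heap: [50, 39, 14, 12, 29]


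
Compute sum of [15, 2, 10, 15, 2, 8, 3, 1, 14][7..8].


Prefix sums: [0, 15, 17, 27, 42, 44, 52, 55, 56, 70]
Sum[7..8] = prefix[9] - prefix[7] = 70 - 55 = 15


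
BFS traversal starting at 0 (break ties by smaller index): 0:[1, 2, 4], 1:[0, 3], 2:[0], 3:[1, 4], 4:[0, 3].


BFS queue: start with [0]
Visit order: [0, 1, 2, 4, 3]


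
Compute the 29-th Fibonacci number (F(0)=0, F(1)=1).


F(n)=F(n-1)+F(n-2)
...F(27)=196418, F(28)=317811, F(29)=514229


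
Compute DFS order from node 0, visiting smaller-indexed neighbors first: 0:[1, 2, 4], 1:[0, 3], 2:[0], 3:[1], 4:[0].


DFS stack-based: start with [0]
Visit order: [0, 1, 3, 2, 4]


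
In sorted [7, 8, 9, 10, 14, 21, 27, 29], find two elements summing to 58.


Two pointers: lo=0, hi=7
No pair sums to 58


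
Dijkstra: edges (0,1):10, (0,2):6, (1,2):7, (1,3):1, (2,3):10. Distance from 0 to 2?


Dijkstra from 0:
Distances: {0: 0, 1: 10, 2: 6, 3: 11}
Shortest distance to 2 = 6, path = [0, 2]


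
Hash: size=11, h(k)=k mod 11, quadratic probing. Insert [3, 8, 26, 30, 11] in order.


Insertions: 3->slot 3; 8->slot 8; 26->slot 4; 30->slot 9; 11->slot 0
Table: [11, None, None, 3, 26, None, None, None, 8, 30, None]


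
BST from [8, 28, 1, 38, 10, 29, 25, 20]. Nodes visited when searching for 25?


BST root = 8
Search for 25: compare at each node
Path: [8, 28, 10, 25]


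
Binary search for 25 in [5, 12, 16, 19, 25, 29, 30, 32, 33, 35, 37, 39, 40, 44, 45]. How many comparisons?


Search for 25:
[0,14] mid=7 arr[7]=32
[0,6] mid=3 arr[3]=19
[4,6] mid=5 arr[5]=29
[4,4] mid=4 arr[4]=25
Total: 4 comparisons


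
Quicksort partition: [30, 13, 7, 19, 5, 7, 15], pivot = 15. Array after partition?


Elements <= 15 go left of pivot.
Result: [13, 7, 5, 7, 15, 19, 30], pivot at index 4


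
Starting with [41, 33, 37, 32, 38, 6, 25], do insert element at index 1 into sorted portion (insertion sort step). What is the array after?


After one pass: [33, 41, 37, 32, 38, 6, 25]


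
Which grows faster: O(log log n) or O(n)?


double-logarithmic grows slower than linear
O(log log n) is asymptotically smaller; O(n) grows faster


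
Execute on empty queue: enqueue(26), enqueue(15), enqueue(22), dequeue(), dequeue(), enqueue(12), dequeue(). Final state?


enqueue(26) -> [26]
enqueue(15) -> [26, 15]
enqueue(22) -> [26, 15, 22]
dequeue() returns 26 -> [15, 22]
dequeue() returns 15 -> [22]
enqueue(12) -> [22, 12]
dequeue() returns 22 -> [12]
Final queue (front to back): [12]


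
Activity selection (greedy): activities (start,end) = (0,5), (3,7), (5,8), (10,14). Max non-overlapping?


Greedy: pick earliest-ending, then skip overlaps.
Selected (3 activities): [(0, 5), (5, 8), (10, 14)]


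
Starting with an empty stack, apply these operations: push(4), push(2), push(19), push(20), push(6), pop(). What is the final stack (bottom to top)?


push(4) -> [4]
push(2) -> [4, 2]
push(19) -> [4, 2, 19]
push(20) -> [4, 2, 19, 20]
push(6) -> [4, 2, 19, 20, 6]
pop() returns 6 -> [4, 2, 19, 20]
Final stack (bottom to top): [4, 2, 19, 20]


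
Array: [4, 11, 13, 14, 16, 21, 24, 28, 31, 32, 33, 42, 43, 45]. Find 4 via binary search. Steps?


Search for 4:
[0,13] mid=6 arr[6]=24
[0,5] mid=2 arr[2]=13
[0,1] mid=0 arr[0]=4
Total: 3 comparisons


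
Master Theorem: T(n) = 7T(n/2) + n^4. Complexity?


a=7, b=2, c=4. log_2(7)=2.807 < c=4. Case 3: O(n^c) = O(n^4)
Complexity: O(n^4)


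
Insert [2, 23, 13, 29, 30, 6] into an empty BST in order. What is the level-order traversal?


Root = 2; build tree by BST insertion.
Level-Order traversal: [2, 23, 13, 29, 6, 30]


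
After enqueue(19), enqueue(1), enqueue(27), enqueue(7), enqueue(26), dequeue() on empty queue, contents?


enqueue(19) -> [19]
enqueue(1) -> [19, 1]
enqueue(27) -> [19, 1, 27]
enqueue(7) -> [19, 1, 27, 7]
enqueue(26) -> [19, 1, 27, 7, 26]
dequeue() returns 19 -> [1, 27, 7, 26]
Final queue (front to back): [1, 27, 7, 26]


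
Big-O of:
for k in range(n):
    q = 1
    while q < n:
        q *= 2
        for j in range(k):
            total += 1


Per nesting level: O(n) * O(log n) * O(n) [triangular over k] = O(n^2 log n)
Complexity: O(n^2 log n)


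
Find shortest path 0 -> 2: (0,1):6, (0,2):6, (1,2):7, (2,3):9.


Dijkstra from 0:
Distances: {0: 0, 1: 6, 2: 6, 3: 15}
Shortest distance to 2 = 6, path = [0, 2]


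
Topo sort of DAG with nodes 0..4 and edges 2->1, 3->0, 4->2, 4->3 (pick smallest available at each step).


Kahn's algorithm, process smallest node first
Order: [4, 2, 1, 3, 0]


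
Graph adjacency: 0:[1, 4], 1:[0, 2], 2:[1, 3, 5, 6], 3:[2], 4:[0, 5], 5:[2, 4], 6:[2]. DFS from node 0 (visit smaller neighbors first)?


DFS stack-based: start with [0]
Visit order: [0, 1, 2, 3, 5, 4, 6]


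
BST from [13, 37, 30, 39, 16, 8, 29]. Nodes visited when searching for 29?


BST root = 13
Search for 29: compare at each node
Path: [13, 37, 30, 16, 29]


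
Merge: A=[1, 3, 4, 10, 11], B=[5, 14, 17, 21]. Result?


Compare heads, take smaller each step.
Merged: [1, 3, 4, 5, 10, 11, 14, 17, 21]


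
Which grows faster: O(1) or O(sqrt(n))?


constant grows slower than sublinear
O(1) is asymptotically smaller; O(sqrt(n)) grows faster


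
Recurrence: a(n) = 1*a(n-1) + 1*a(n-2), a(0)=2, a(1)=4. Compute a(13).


Build bottom-up:
...a(11)=466, a(12)=754, a(13)=1*754+1*466=1220


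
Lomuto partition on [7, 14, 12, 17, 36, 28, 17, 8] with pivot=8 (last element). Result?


Elements <= 8 go left of pivot.
Result: [7, 8, 12, 17, 36, 28, 17, 14], pivot at index 1


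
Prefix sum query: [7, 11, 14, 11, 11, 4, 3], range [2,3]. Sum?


Prefix sums: [0, 7, 18, 32, 43, 54, 58, 61]
Sum[2..3] = prefix[4] - prefix[2] = 43 - 18 = 25


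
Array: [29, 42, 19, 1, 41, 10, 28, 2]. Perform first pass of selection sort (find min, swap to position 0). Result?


After one pass: [1, 42, 19, 29, 41, 10, 28, 2]


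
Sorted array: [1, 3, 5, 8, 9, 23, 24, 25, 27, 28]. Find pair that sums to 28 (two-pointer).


Two pointers: lo=0, hi=9
Found pair: (1, 27) summing to 28


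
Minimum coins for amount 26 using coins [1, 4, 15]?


dp[0]=0; dp[i]=1+min(dp[i-c] for c in coins)
...dp[21]=4, dp[22]=5, dp[23]=3, dp[24]=4, dp[25]=5, dp[26]=6
Minimum coins for 26 = 6


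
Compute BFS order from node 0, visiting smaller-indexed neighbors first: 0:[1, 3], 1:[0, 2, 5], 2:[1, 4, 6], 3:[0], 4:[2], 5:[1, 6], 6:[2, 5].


BFS queue: start with [0]
Visit order: [0, 1, 3, 2, 5, 4, 6]


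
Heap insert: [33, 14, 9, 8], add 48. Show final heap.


Append 48: [33, 14, 9, 8, 48]
Bubble up: swap idx 4(48) with idx 1(14); swap idx 1(48) with idx 0(33)
Result: [48, 33, 9, 8, 14]


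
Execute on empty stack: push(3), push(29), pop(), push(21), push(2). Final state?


push(3) -> [3]
push(29) -> [3, 29]
pop() returns 29 -> [3]
push(21) -> [3, 21]
push(2) -> [3, 21, 2]
Final stack (bottom to top): [3, 21, 2]


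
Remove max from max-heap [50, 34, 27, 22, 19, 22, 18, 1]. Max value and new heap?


Max = 50
Replace root with last, heapify down
Resulting heap: [34, 22, 27, 1, 19, 22, 18]


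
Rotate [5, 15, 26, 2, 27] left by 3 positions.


Left rotate by 3: [2, 27, 5, 15, 26]


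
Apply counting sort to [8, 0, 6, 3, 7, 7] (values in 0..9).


Count array: [1, 0, 0, 1, 0, 0, 1, 2, 1, 0]
Reconstruct: [0, 3, 6, 7, 7, 8]


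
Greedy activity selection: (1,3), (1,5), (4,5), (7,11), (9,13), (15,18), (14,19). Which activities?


Greedy: pick earliest-ending, then skip overlaps.
Selected (4 activities): [(1, 3), (4, 5), (7, 11), (15, 18)]


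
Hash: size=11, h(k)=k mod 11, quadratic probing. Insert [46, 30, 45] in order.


Insertions: 46->slot 2; 30->slot 8; 45->slot 1
Table: [None, 45, 46, None, None, None, None, None, 30, None, None]


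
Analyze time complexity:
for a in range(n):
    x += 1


Per nesting level: O(n) = O(n)
Complexity: O(n)


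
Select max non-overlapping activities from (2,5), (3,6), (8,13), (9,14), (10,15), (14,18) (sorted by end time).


Greedy: pick earliest-ending, then skip overlaps.
Selected (3 activities): [(2, 5), (8, 13), (14, 18)]


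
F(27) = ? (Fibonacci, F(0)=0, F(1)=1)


F(n)=F(n-1)+F(n-2)
...F(25)=75025, F(26)=121393, F(27)=196418


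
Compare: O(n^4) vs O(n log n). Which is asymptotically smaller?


linearithmic grows slower than quartic
O(n log n) is asymptotically smaller; O(n^4) grows faster


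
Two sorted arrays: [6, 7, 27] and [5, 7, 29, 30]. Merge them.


Compare heads, take smaller each step.
Merged: [5, 6, 7, 7, 27, 29, 30]


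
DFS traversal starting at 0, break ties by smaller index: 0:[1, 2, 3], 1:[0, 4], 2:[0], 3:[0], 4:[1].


DFS stack-based: start with [0]
Visit order: [0, 1, 4, 2, 3]


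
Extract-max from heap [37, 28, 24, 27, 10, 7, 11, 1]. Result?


Max = 37
Replace root with last, heapify down
Resulting heap: [28, 27, 24, 1, 10, 7, 11]


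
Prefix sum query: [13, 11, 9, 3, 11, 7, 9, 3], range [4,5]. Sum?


Prefix sums: [0, 13, 24, 33, 36, 47, 54, 63, 66]
Sum[4..5] = prefix[6] - prefix[4] = 54 - 36 = 18


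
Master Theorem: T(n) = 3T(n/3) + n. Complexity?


a=3, b=3, c=1. log_3(3)=1 = c=1. Case 2: O(n^c log n) = O(n log n)
Complexity: O(n log n)


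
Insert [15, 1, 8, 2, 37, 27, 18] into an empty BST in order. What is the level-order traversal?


Root = 15; build tree by BST insertion.
Level-Order traversal: [15, 1, 37, 8, 27, 2, 18]


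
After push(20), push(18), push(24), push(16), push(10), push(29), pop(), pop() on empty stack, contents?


push(20) -> [20]
push(18) -> [20, 18]
push(24) -> [20, 18, 24]
push(16) -> [20, 18, 24, 16]
push(10) -> [20, 18, 24, 16, 10]
push(29) -> [20, 18, 24, 16, 10, 29]
pop() returns 29 -> [20, 18, 24, 16, 10]
pop() returns 10 -> [20, 18, 24, 16]
Final stack (bottom to top): [20, 18, 24, 16]


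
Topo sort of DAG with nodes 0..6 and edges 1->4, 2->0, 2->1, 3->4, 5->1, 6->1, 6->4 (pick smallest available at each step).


Kahn's algorithm, process smallest node first
Order: [2, 0, 3, 5, 6, 1, 4]


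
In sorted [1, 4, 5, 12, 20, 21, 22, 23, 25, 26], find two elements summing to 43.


Two pointers: lo=0, hi=9
Found pair: (20, 23) summing to 43


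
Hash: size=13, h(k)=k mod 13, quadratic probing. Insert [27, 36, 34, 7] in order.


Insertions: 27->slot 1; 36->slot 10; 34->slot 8; 7->slot 7
Table: [None, 27, None, None, None, None, None, 7, 34, None, 36, None, None]


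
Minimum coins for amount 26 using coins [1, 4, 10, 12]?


dp[0]=0; dp[i]=1+min(dp[i-c] for c in coins)
...dp[21]=3, dp[22]=2, dp[23]=3, dp[24]=2, dp[25]=3, dp[26]=3
Minimum coins for 26 = 3


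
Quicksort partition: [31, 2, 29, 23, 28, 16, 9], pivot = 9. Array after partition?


Elements <= 9 go left of pivot.
Result: [2, 9, 29, 23, 28, 16, 31], pivot at index 1


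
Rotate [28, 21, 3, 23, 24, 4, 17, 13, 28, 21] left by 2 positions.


Left rotate by 2: [3, 23, 24, 4, 17, 13, 28, 21, 28, 21]


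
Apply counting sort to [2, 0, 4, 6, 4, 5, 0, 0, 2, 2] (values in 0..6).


Count array: [3, 0, 3, 0, 2, 1, 1]
Reconstruct: [0, 0, 0, 2, 2, 2, 4, 4, 5, 6]


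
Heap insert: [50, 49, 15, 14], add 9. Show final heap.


Append 9: [50, 49, 15, 14, 9]
Bubble up: no swaps needed
Result: [50, 49, 15, 14, 9]


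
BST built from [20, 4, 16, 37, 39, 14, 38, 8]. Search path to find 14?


BST root = 20
Search for 14: compare at each node
Path: [20, 4, 16, 14]


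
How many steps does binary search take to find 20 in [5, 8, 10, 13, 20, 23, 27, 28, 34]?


Search for 20:
[0,8] mid=4 arr[4]=20
Total: 1 comparisons


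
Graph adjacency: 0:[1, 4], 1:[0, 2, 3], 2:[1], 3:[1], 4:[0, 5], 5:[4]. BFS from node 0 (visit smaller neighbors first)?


BFS queue: start with [0]
Visit order: [0, 1, 4, 2, 3, 5]


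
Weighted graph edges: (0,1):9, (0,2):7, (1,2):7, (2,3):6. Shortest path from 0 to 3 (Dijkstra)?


Dijkstra from 0:
Distances: {0: 0, 1: 9, 2: 7, 3: 13}
Shortest distance to 3 = 13, path = [0, 2, 3]


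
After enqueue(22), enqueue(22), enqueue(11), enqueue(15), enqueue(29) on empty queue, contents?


enqueue(22) -> [22]
enqueue(22) -> [22, 22]
enqueue(11) -> [22, 22, 11]
enqueue(15) -> [22, 22, 11, 15]
enqueue(29) -> [22, 22, 11, 15, 29]
Final queue (front to back): [22, 22, 11, 15, 29]


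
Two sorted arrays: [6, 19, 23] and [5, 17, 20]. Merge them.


Compare heads, take smaller each step.
Merged: [5, 6, 17, 19, 20, 23]


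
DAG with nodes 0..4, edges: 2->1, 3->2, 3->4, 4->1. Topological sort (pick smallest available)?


Kahn's algorithm, process smallest node first
Order: [0, 3, 2, 4, 1]


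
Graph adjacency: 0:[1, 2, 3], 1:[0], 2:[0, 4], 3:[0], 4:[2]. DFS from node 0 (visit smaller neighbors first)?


DFS stack-based: start with [0]
Visit order: [0, 1, 2, 4, 3]


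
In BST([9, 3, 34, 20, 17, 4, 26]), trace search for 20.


BST root = 9
Search for 20: compare at each node
Path: [9, 34, 20]


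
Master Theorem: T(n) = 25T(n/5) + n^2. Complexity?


a=25, b=5, c=2. log_5(25)=2 = c=2. Case 2: O(n^c log n) = O(n^2 log n)
Complexity: O(n^2 log n)


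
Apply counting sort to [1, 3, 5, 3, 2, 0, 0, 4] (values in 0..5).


Count array: [2, 1, 1, 2, 1, 1]
Reconstruct: [0, 0, 1, 2, 3, 3, 4, 5]


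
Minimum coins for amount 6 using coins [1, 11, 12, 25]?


dp[0]=0; dp[i]=1+min(dp[i-c] for c in coins)
...dp[1]=1, dp[2]=2, dp[3]=3, dp[4]=4, dp[5]=5, dp[6]=6
Minimum coins for 6 = 6


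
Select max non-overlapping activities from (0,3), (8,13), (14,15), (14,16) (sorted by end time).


Greedy: pick earliest-ending, then skip overlaps.
Selected (3 activities): [(0, 3), (8, 13), (14, 15)]


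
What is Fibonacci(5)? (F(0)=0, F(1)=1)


F(n)=F(n-1)+F(n-2)
...F(3)=2, F(4)=3, F(5)=5


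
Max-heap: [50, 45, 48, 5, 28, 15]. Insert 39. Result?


Append 39: [50, 45, 48, 5, 28, 15, 39]
Bubble up: no swaps needed
Result: [50, 45, 48, 5, 28, 15, 39]


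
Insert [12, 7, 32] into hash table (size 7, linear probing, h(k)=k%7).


Insertions: 12->slot 5; 7->slot 0; 32->slot 4
Table: [7, None, None, None, 32, 12, None]


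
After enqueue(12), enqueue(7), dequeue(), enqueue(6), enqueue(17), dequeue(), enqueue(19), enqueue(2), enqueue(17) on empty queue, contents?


enqueue(12) -> [12]
enqueue(7) -> [12, 7]
dequeue() returns 12 -> [7]
enqueue(6) -> [7, 6]
enqueue(17) -> [7, 6, 17]
dequeue() returns 7 -> [6, 17]
enqueue(19) -> [6, 17, 19]
enqueue(2) -> [6, 17, 19, 2]
enqueue(17) -> [6, 17, 19, 2, 17]
Final queue (front to back): [6, 17, 19, 2, 17]


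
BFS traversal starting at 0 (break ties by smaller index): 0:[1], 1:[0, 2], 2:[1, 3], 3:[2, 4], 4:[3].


BFS queue: start with [0]
Visit order: [0, 1, 2, 3, 4]


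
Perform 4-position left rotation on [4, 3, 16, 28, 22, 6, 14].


Left rotate by 4: [22, 6, 14, 4, 3, 16, 28]


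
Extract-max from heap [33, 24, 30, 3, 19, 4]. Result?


Max = 33
Replace root with last, heapify down
Resulting heap: [30, 24, 4, 3, 19]


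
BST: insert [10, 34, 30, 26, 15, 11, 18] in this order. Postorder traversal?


Root = 10; build tree by BST insertion.
Postorder traversal: [11, 18, 15, 26, 30, 34, 10]


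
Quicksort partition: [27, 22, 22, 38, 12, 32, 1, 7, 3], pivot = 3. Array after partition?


Elements <= 3 go left of pivot.
Result: [1, 3, 22, 38, 12, 32, 27, 7, 22], pivot at index 1


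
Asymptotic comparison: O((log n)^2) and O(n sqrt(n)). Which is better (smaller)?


polylogarithmic grows slower than n^1.5
O((log n)^2) is asymptotically smaller; O(n sqrt(n)) grows faster


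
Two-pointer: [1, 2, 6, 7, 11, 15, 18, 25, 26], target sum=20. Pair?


Two pointers: lo=0, hi=8
Found pair: (2, 18) summing to 20


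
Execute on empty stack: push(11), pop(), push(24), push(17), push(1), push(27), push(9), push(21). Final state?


push(11) -> [11]
pop() returns 11 -> []
push(24) -> [24]
push(17) -> [24, 17]
push(1) -> [24, 17, 1]
push(27) -> [24, 17, 1, 27]
push(9) -> [24, 17, 1, 27, 9]
push(21) -> [24, 17, 1, 27, 9, 21]
Final stack (bottom to top): [24, 17, 1, 27, 9, 21]
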